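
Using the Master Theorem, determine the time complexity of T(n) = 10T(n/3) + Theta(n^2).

Master Theorem for T(n) = 10T(n/3) + O(n^2):

a = 10, b = 3, c = 2
log_b(a) = log_3(10) = 2.0959

Case 1: c = 2 < log_3(10) = 2.0959
T(n) = O(n^(log_3 10))

For T(n) = 10T(n/3) + O(n^2): log_3(10) = 2.0959. This is Case 1 of the Master Theorem (c < log_b(a), work dominated by leaves), giving O(n^(log_3 10)).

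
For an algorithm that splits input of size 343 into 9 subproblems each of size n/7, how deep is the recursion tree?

For divide and conquer with division factor 7:

Problem sizes at each level:
Level 0: 343
Level 1: 49
Level 2: 7
Level 3: 1

The root is level 0 and the size-1 base case is level 3 (the tree spans levels 0 through 3, i.e. 4 levels counting the root), so the depth is the number of divisions: log_7(343) = 3

The recursion tree depth is log_7(343) = 3. At each level, the problem size is divided by 7, so it takes 3 divisions to reduce to a base case of size 1. The algorithm makes 9 recursive calls at each level.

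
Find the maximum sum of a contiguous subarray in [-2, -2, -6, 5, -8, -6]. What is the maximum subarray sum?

Using Kadane's algorithm on [-2, -2, -6, 5, -8, -6]:

Scanning through the array:
Position 1 (value -2): max_ending_here = -2, max_so_far = -2
Position 2 (value -6): max_ending_here = -6, max_so_far = -2
Position 3 (value 5): max_ending_here = 5, max_so_far = 5
Position 4 (value -8): max_ending_here = -3, max_so_far = 5
Position 5 (value -6): max_ending_here = -6, max_so_far = 5

Maximum subarray: [5]
Maximum sum: 5

The maximum subarray is [5] with sum 5. This subarray runs from index 3 to index 3.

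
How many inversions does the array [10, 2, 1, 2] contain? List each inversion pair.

Finding inversions in [10, 2, 1, 2]:

(0, 1): arr[0]=10 > arr[1]=2
(0, 2): arr[0]=10 > arr[2]=1
(0, 3): arr[0]=10 > arr[3]=2
(1, 2): arr[1]=2 > arr[2]=1

Total inversions: 4

The array has 4 inversion(s): (0,1), (0,2), (0,3), (1,2). Each pair (i,j) satisfies i < j and arr[i] > arr[j].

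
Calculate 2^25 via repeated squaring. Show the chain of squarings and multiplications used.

Computing 2^25 by squaring (build up from 2^1; each line after the first costs one multiplication):

2^1 = 2
2^2 = (2^1)^2 = 2^2 = 4
2^3 = 2 * 2^2 = 2 * 4 = 8
2^6 = (2^3)^2 = 8^2 = 64
2^12 = (2^6)^2 = 64^2 = 4096
2^24 = (2^12)^2 = 4096^2 = 16777216
2^25 = 2 * 2^24 = 2 * 16777216 = 33554432

Result: 33554432
Multiplications needed: 6 (6 lines after 2^1)

2^25 = 33554432. Using exponentiation by squaring, this requires 6 multiplications. The key idea: if the exponent is even, square the half-power; if odd, multiply by the base once.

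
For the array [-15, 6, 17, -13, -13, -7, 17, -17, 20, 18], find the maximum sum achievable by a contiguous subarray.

Using Kadane's algorithm on [-15, 6, 17, -13, -13, -7, 17, -17, 20, 18]:

Scanning through the array:
Position 1 (value 6): max_ending_here = 6, max_so_far = 6
Position 2 (value 17): max_ending_here = 23, max_so_far = 23
Position 3 (value -13): max_ending_here = 10, max_so_far = 23
Position 4 (value -13): max_ending_here = -3, max_so_far = 23
Position 5 (value -7): max_ending_here = -7, max_so_far = 23
Position 6 (value 17): max_ending_here = 17, max_so_far = 23
Position 7 (value -17): max_ending_here = 0, max_so_far = 23
Position 8 (value 20): max_ending_here = 20, max_so_far = 23
Position 9 (value 18): max_ending_here = 38, max_so_far = 38

Maximum subarray: [17, -17, 20, 18]
Maximum sum: 38

The maximum subarray is [17, -17, 20, 18] with sum 38. This subarray runs from index 6 to index 9.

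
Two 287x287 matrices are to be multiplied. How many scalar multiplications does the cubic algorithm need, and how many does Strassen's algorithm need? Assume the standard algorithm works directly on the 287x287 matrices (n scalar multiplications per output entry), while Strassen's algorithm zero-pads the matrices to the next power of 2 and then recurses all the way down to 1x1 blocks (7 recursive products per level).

Matrix multiplication for 287x287 matrices:

Strassen's algorithm requires power-of-2 dimensions. Pad 287x287 to 512x512 (next power of 2).

Standard algorithm: 287^3 = 23639903 multiplications
Strassen's algorithm: 7^(log2(512)) = 7^9 = 40353607 multiplications
Difference: 23639903 - 40353607 = -16713704 (Strassen uses MORE here due to padding overhead — for small or just-over-power-of-2 n, padding can outweigh the per-level savings)

Standard: 23639903 multiplications (287^3). Strassen: 40353607 multiplications (7^9, after padding to 512x512). Strassen reduces 8 recursive multiplications to 7 at each level.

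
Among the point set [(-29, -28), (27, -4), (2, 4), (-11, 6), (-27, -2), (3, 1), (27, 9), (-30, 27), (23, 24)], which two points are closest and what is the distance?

Computing all pairwise distances among 9 points:

d((-29, -28), (27, -4)) = 60.9262
d((-29, -28), (2, 4)) = 44.5533
d((-29, -28), (-11, 6)) = 38.4708
d((-29, -28), (-27, -2)) = 26.0768
d((-29, -28), (3, 1)) = 43.1856
d((-29, -28), (27, 9)) = 67.1193
d((-29, -28), (-30, 27)) = 55.0091
d((-29, -28), (23, 24)) = 73.5391
d((27, -4), (2, 4)) = 26.2488
d((27, -4), (-11, 6)) = 39.2938
d((27, -4), (-27, -2)) = 54.037
d((27, -4), (3, 1)) = 24.5153
d((27, -4), (27, 9)) = 13.0
d((27, -4), (-30, 27)) = 64.8845
d((27, -4), (23, 24)) = 28.2843
d((2, 4), (-11, 6)) = 13.1529
d((2, 4), (-27, -2)) = 29.6142
d((2, 4), (3, 1)) = 3.1623 <-- minimum
d((2, 4), (27, 9)) = 25.4951
d((2, 4), (-30, 27)) = 39.4081
d((2, 4), (23, 24)) = 29.0
d((-11, 6), (-27, -2)) = 17.8885
d((-11, 6), (3, 1)) = 14.8661
d((-11, 6), (27, 9)) = 38.1182
d((-11, 6), (-30, 27)) = 28.3196
d((-11, 6), (23, 24)) = 38.4708
d((-27, -2), (3, 1)) = 30.1496
d((-27, -2), (27, 9)) = 55.109
d((-27, -2), (-30, 27)) = 29.1548
d((-27, -2), (23, 24)) = 56.356
d((3, 1), (27, 9)) = 25.2982
d((3, 1), (-30, 27)) = 42.0119
d((3, 1), (23, 24)) = 30.4795
d((27, 9), (-30, 27)) = 59.7746
d((27, 9), (23, 24)) = 15.5242
d((-30, 27), (23, 24)) = 53.0848

Closest pair: (2, 4) and (3, 1) with distance 3.1623

The closest pair is (2, 4) and (3, 1) with Euclidean distance 3.1623. For 9 points, brute-force pairwise comparison is shown above. For large n, the divide-and-conquer algorithm (sort by x, recurse on halves, check the dividing strip) achieves O(n log n).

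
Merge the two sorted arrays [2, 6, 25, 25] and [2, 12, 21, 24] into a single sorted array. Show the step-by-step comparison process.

Merging process:

Compare 2 vs 2: take 2 from left. Merged: [2]
Compare 6 vs 2: take 2 from right. Merged: [2, 2]
Compare 6 vs 12: take 6 from left. Merged: [2, 2, 6]
Compare 25 vs 12: take 12 from right. Merged: [2, 2, 6, 12]
Compare 25 vs 21: take 21 from right. Merged: [2, 2, 6, 12, 21]
Compare 25 vs 24: take 24 from right. Merged: [2, 2, 6, 12, 21, 24]
Append remaining from left: [25, 25]. Merged: [2, 2, 6, 12, 21, 24, 25, 25]

Final merged array: [2, 2, 6, 12, 21, 24, 25, 25]
Total comparisons: 6

The merged array is [2, 2, 6, 12, 21, 24, 25, 25], requiring 6 comparisons. The merge step runs in O(n) time where n is the total number of elements.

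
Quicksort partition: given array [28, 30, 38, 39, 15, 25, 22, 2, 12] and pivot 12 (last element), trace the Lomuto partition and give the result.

Lomuto partition with pivot = 12:

Initial array: [28, 30, 38, 39, 15, 25, 22, 2, 12]

arr[0]=28 > 12: no swap
arr[1]=30 > 12: no swap
arr[2]=38 > 12: no swap
arr[3]=39 > 12: no swap
arr[4]=15 > 12: no swap
arr[5]=25 > 12: no swap
arr[6]=22 > 12: no swap
arr[7]=2 <= 12: swap with position 0, array becomes [2, 30, 38, 39, 15, 25, 22, 28, 12]

Place pivot at position 1: [2, 12, 38, 39, 15, 25, 22, 28, 30]
Pivot position: 1

After partitioning with pivot 12, the array becomes [2, 12, 38, 39, 15, 25, 22, 28, 30]. The pivot is placed at index 1. All elements to the left of the pivot are <= 12, and all elements to the right are > 12.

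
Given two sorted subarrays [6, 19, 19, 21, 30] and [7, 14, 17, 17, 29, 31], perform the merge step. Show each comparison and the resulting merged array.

Merging process:

Compare 6 vs 7: take 6 from left. Merged: [6]
Compare 19 vs 7: take 7 from right. Merged: [6, 7]
Compare 19 vs 14: take 14 from right. Merged: [6, 7, 14]
Compare 19 vs 17: take 17 from right. Merged: [6, 7, 14, 17]
Compare 19 vs 17: take 17 from right. Merged: [6, 7, 14, 17, 17]
Compare 19 vs 29: take 19 from left. Merged: [6, 7, 14, 17, 17, 19]
Compare 19 vs 29: take 19 from left. Merged: [6, 7, 14, 17, 17, 19, 19]
Compare 21 vs 29: take 21 from left. Merged: [6, 7, 14, 17, 17, 19, 19, 21]
Compare 30 vs 29: take 29 from right. Merged: [6, 7, 14, 17, 17, 19, 19, 21, 29]
Compare 30 vs 31: take 30 from left. Merged: [6, 7, 14, 17, 17, 19, 19, 21, 29, 30]
Append remaining from right: [31]. Merged: [6, 7, 14, 17, 17, 19, 19, 21, 29, 30, 31]

Final merged array: [6, 7, 14, 17, 17, 19, 19, 21, 29, 30, 31]
Total comparisons: 10

The merged array is [6, 7, 14, 17, 17, 19, 19, 21, 29, 30, 31], requiring 10 comparisons. The merge step runs in O(n) time where n is the total number of elements.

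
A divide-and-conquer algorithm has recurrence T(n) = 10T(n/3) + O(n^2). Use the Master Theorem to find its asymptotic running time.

Master Theorem for T(n) = 10T(n/3) + O(n^2):

a = 10, b = 3, c = 2
log_b(a) = log_3(10) = 2.0959

Case 1: c = 2 < log_3(10) = 2.0959
T(n) = O(n^(log_3 10))

For T(n) = 10T(n/3) + O(n^2): log_3(10) = 2.0959. This is Case 1 of the Master Theorem (c < log_b(a), work dominated by leaves), giving O(n^(log_3 10)).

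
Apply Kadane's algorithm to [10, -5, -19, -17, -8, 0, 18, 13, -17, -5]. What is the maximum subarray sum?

Using Kadane's algorithm on [10, -5, -19, -17, -8, 0, 18, 13, -17, -5]:

Scanning through the array:
Position 1 (value -5): max_ending_here = 5, max_so_far = 10
Position 2 (value -19): max_ending_here = -14, max_so_far = 10
Position 3 (value -17): max_ending_here = -17, max_so_far = 10
Position 4 (value -8): max_ending_here = -8, max_so_far = 10
Position 5 (value 0): max_ending_here = 0, max_so_far = 10
Position 6 (value 18): max_ending_here = 18, max_so_far = 18
Position 7 (value 13): max_ending_here = 31, max_so_far = 31
Position 8 (value -17): max_ending_here = 14, max_so_far = 31
Position 9 (value -5): max_ending_here = 9, max_so_far = 31

Maximum subarray: [0, 18, 13]
Maximum sum: 31

The maximum subarray is [0, 18, 13] with sum 31. This subarray runs from index 5 to index 7.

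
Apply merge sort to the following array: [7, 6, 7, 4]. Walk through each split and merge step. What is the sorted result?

Merge sort trace:

Split: [7, 6, 7, 4] -> [7, 6] and [7, 4]
  Split: [7, 6] -> [7] and [6]
  Merge: [7] + [6] -> [6, 7]
  Split: [7, 4] -> [7] and [4]
  Merge: [7] + [4] -> [4, 7]
Merge: [6, 7] + [4, 7] -> [4, 6, 7, 7]

Final sorted array: [4, 6, 7, 7]

The merge sort proceeds by recursively splitting the array and merging sorted halves.
After all merges, the sorted array is [4, 6, 7, 7].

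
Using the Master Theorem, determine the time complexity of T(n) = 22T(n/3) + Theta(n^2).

Master Theorem for T(n) = 22T(n/3) + O(n^2):

a = 22, b = 3, c = 2
log_b(a) = log_3(22) = 2.8136

Case 1: c = 2 < log_3(22) = 2.8136
T(n) = O(n^(log_3 22))

For T(n) = 22T(n/3) + O(n^2): log_3(22) = 2.8136. This is Case 1 of the Master Theorem (c < log_b(a), work dominated by leaves), giving O(n^(log_3 22)).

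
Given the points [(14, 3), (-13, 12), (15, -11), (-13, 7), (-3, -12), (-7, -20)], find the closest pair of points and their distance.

Computing all pairwise distances among 6 points:

d((14, 3), (-13, 12)) = 28.4605
d((14, 3), (15, -11)) = 14.0357
d((14, 3), (-13, 7)) = 27.2947
d((14, 3), (-3, -12)) = 22.6716
d((14, 3), (-7, -20)) = 31.1448
d((-13, 12), (15, -11)) = 36.2353
d((-13, 12), (-13, 7)) = 5.0 <-- minimum
d((-13, 12), (-3, -12)) = 26.0
d((-13, 12), (-7, -20)) = 32.5576
d((15, -11), (-13, 7)) = 33.2866
d((15, -11), (-3, -12)) = 18.0278
d((15, -11), (-7, -20)) = 23.7697
d((-13, 7), (-3, -12)) = 21.4709
d((-13, 7), (-7, -20)) = 27.6586
d((-3, -12), (-7, -20)) = 8.9443

Closest pair: (-13, 12) and (-13, 7) with distance 5.0

The closest pair is (-13, 12) and (-13, 7) with Euclidean distance 5.0. For 6 points, brute-force pairwise comparison is shown above. For large n, the divide-and-conquer algorithm (sort by x, recurse on halves, check the dividing strip) achieves O(n log n).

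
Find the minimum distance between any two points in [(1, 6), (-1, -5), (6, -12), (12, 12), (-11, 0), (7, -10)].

Computing all pairwise distances among 6 points:

d((1, 6), (-1, -5)) = 11.1803
d((1, 6), (6, -12)) = 18.6815
d((1, 6), (12, 12)) = 12.53
d((1, 6), (-11, 0)) = 13.4164
d((1, 6), (7, -10)) = 17.088
d((-1, -5), (6, -12)) = 9.8995
d((-1, -5), (12, 12)) = 21.4009
d((-1, -5), (-11, 0)) = 11.1803
d((-1, -5), (7, -10)) = 9.434
d((6, -12), (12, 12)) = 24.7386
d((6, -12), (-11, 0)) = 20.8087
d((6, -12), (7, -10)) = 2.2361 <-- minimum
d((12, 12), (-11, 0)) = 25.9422
d((12, 12), (7, -10)) = 22.561
d((-11, 0), (7, -10)) = 20.5913

Closest pair: (6, -12) and (7, -10) with distance 2.2361

The closest pair is (6, -12) and (7, -10) with Euclidean distance 2.2361. For 6 points, brute-force pairwise comparison is shown above. For large n, the divide-and-conquer algorithm (sort by x, recurse on halves, check the dividing strip) achieves O(n log n).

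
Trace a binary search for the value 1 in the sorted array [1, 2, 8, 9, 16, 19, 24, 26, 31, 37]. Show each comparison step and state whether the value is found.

Binary search for 1 in [1, 2, 8, 9, 16, 19, 24, 26, 31, 37]:

lo=0, hi=9, mid=4, arr[mid]=16 -> 16 > 1, search left half
lo=0, hi=3, mid=1, arr[mid]=2 -> 2 > 1, search left half
lo=0, hi=0, mid=0, arr[mid]=1 -> Found target at index 0!

Binary search finds 1 at index 0 after 3 comparisons. The search repeatedly halves the search space by comparing with the middle element.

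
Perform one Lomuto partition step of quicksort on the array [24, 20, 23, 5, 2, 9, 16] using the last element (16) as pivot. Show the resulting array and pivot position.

Lomuto partition with pivot = 16:

Initial array: [24, 20, 23, 5, 2, 9, 16]

arr[0]=24 > 16: no swap
arr[1]=20 > 16: no swap
arr[2]=23 > 16: no swap
arr[3]=5 <= 16: swap with position 0, array becomes [5, 20, 23, 24, 2, 9, 16]
arr[4]=2 <= 16: swap with position 1, array becomes [5, 2, 23, 24, 20, 9, 16]
arr[5]=9 <= 16: swap with position 2, array becomes [5, 2, 9, 24, 20, 23, 16]

Place pivot at position 3: [5, 2, 9, 16, 20, 23, 24]
Pivot position: 3

After partitioning with pivot 16, the array becomes [5, 2, 9, 16, 20, 23, 24]. The pivot is placed at index 3. All elements to the left of the pivot are <= 16, and all elements to the right are > 16.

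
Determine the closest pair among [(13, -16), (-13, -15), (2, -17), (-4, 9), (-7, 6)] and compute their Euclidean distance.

Computing all pairwise distances among 5 points:

d((13, -16), (-13, -15)) = 26.0192
d((13, -16), (2, -17)) = 11.0454
d((13, -16), (-4, 9)) = 30.2324
d((13, -16), (-7, 6)) = 29.7321
d((-13, -15), (2, -17)) = 15.1327
d((-13, -15), (-4, 9)) = 25.632
d((-13, -15), (-7, 6)) = 21.8403
d((2, -17), (-4, 9)) = 26.6833
d((2, -17), (-7, 6)) = 24.6982
d((-4, 9), (-7, 6)) = 4.2426 <-- minimum

Closest pair: (-4, 9) and (-7, 6) with distance 4.2426

The closest pair is (-4, 9) and (-7, 6) with Euclidean distance 4.2426. For 5 points, brute-force pairwise comparison is shown above. For large n, the divide-and-conquer algorithm (sort by x, recurse on halves, check the dividing strip) achieves O(n log n).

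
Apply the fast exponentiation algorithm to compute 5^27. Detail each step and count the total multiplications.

Computing 5^27 by squaring (build up from 5^1; each line after the first costs one multiplication):

5^1 = 5
5^2 = (5^1)^2 = 5^2 = 25
5^3 = 5 * 5^2 = 5 * 25 = 125
5^6 = (5^3)^2 = 125^2 = 15625
5^12 = (5^6)^2 = 15625^2 = 244140625
5^13 = 5 * 5^12 = 5 * 244140625 = 1220703125
5^26 = (5^13)^2 = 1220703125^2 = 1490116119384765625
5^27 = 5 * 5^26 = 5 * 1490116119384765625 = 7450580596923828125

Result: 7450580596923828125
Multiplications needed: 7 (7 lines after 5^1)

5^27 = 7450580596923828125. Using exponentiation by squaring, this requires 7 multiplications. The key idea: if the exponent is even, square the half-power; if odd, multiply by the base once.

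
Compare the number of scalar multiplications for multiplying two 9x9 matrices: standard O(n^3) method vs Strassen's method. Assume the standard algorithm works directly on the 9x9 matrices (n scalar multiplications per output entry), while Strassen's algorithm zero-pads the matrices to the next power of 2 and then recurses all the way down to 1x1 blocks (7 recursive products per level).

Matrix multiplication for 9x9 matrices:

Strassen's algorithm requires power-of-2 dimensions. Pad 9x9 to 16x16 (next power of 2).

Standard algorithm: 9^3 = 729 multiplications
Strassen's algorithm: 7^(log2(16)) = 7^4 = 2401 multiplications
Difference: 729 - 2401 = -1672 (Strassen uses MORE here due to padding overhead — for small or just-over-power-of-2 n, padding can outweigh the per-level savings)

Standard: 729 multiplications (9^3). Strassen: 2401 multiplications (7^4, after padding to 16x16). Strassen reduces 8 recursive multiplications to 7 at each level.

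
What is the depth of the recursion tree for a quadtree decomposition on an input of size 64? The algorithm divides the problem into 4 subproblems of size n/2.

For divide and conquer with division factor 2:

Problem sizes at each level:
Level 0: 64
Level 1: 32
Level 2: 16
Level 3: 8
Level 4: 4
Level 5: 2
Level 6: 1

The root is level 0 and the size-1 base case is level 6 (the tree spans levels 0 through 6, i.e. 7 levels counting the root), so the depth is the number of divisions: log_2(64) = 6

The recursion tree depth is log_2(64) = 6. At each level, the problem size is divided by 2, so it takes 6 divisions to reduce to a base case of size 1. The algorithm makes 4 recursive calls at each level.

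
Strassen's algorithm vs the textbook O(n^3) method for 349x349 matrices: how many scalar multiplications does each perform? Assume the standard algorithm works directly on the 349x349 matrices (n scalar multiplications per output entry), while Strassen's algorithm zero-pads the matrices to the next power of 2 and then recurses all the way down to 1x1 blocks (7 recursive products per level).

Matrix multiplication for 349x349 matrices:

Strassen's algorithm requires power-of-2 dimensions. Pad 349x349 to 512x512 (next power of 2).

Standard algorithm: 349^3 = 42508549 multiplications
Strassen's algorithm: 7^(log2(512)) = 7^9 = 40353607 multiplications
Savings: 42508549 - 40353607 = 2154942 multiplications

Standard: 42508549 multiplications (349^3). Strassen: 40353607 multiplications (7^9, after padding to 512x512). Strassen reduces 8 recursive multiplications to 7 at each level.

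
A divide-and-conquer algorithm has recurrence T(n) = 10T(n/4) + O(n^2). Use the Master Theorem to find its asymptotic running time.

Master Theorem for T(n) = 10T(n/4) + O(n^2):

a = 10, b = 4, c = 2
log_b(a) = log_4(10) = 1.6610

Case 3: c = 2 > log_4(10) = 1.6610
T(n) = O(n^2) = O(n^2)

For T(n) = 10T(n/4) + O(n^2): log_4(10) = 1.6610. This is Case 3 of the Master Theorem (c > log_b(a), work dominated by root), giving O(n^2).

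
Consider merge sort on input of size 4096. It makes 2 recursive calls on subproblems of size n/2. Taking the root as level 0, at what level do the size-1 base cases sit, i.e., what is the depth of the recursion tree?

For divide and conquer with division factor 2:

Problem sizes at each level:
Level 0: 4096
Level 1: 2048
Level 2: 1024
Level 3: 512
Level 4: 256
Level 5: 128
Level 6: 64
Level 7: 32
Level 8: 16
Level 9: 8
Level 10: 4
Level 11: 2
Level 12: 1

The root is level 0 and the size-1 base case is level 12 (the tree spans levels 0 through 12, i.e. 13 levels counting the root), so the depth is the number of divisions: log_2(4096) = 12

The recursion tree depth is log_2(4096) = 12. At each level, the problem size is divided by 2, so it takes 12 divisions to reduce to a base case of size 1. The algorithm makes 2 recursive calls at each level.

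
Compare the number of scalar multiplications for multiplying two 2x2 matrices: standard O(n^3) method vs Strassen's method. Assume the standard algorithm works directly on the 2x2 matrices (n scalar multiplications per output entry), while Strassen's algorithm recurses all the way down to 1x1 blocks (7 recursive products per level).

Matrix multiplication for 2x2 matrices:

Standard algorithm: 2^3 = 8 multiplications
Strassen's algorithm: 7^(log2(2)) = 7^1 = 7 multiplications
Savings: 8 - 7 = 1 multiplications

Standard: 8 multiplications (2^3). Strassen: 7 multiplications (7^1). Strassen reduces 8 recursive multiplications to 7 at each level.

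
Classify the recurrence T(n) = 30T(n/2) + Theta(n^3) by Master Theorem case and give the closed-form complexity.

Master Theorem for T(n) = 30T(n/2) + O(n^3):

a = 30, b = 2, c = 3
log_b(a) = log_2(30) = 4.9069

Case 1: c = 3 < log_2(30) = 4.9069
T(n) = O(n^(log_2 30))

For T(n) = 30T(n/2) + O(n^3): log_2(30) = 4.9069. This is Case 1 of the Master Theorem (c < log_b(a), work dominated by leaves), giving O(n^(log_2 30)).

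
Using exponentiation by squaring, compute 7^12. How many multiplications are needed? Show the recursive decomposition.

Computing 7^12 by squaring (build up from 7^1; each line after the first costs one multiplication):

7^1 = 7
7^2 = (7^1)^2 = 7^2 = 49
7^3 = 7 * 7^2 = 7 * 49 = 343
7^6 = (7^3)^2 = 343^2 = 117649
7^12 = (7^6)^2 = 117649^2 = 13841287201

Result: 13841287201
Multiplications needed: 4 (4 lines after 7^1)

7^12 = 13841287201. Using exponentiation by squaring, this requires 4 multiplications. The key idea: if the exponent is even, square the half-power; if odd, multiply by the base once.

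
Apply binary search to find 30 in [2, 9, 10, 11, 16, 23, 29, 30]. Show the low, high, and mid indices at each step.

Binary search for 30 in [2, 9, 10, 11, 16, 23, 29, 30]:

lo=0, hi=7, mid=3, arr[mid]=11 -> 11 < 30, search right half
lo=4, hi=7, mid=5, arr[mid]=23 -> 23 < 30, search right half
lo=6, hi=7, mid=6, arr[mid]=29 -> 29 < 30, search right half
lo=7, hi=7, mid=7, arr[mid]=30 -> Found target at index 7!

Binary search finds 30 at index 7 after 4 comparisons. The search repeatedly halves the search space by comparing with the middle element.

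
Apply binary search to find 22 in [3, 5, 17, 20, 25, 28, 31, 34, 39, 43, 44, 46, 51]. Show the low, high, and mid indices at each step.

Binary search for 22 in [3, 5, 17, 20, 25, 28, 31, 34, 39, 43, 44, 46, 51]:

lo=0, hi=12, mid=6, arr[mid]=31 -> 31 > 22, search left half
lo=0, hi=5, mid=2, arr[mid]=17 -> 17 < 22, search right half
lo=3, hi=5, mid=4, arr[mid]=25 -> 25 > 22, search left half
lo=3, hi=3, mid=3, arr[mid]=20 -> 20 < 22, search right half
lo=4 > hi=3, target 22 not found

Binary search determines that 22 is not in the array after 4 comparisons. The search space was exhausted without finding the target.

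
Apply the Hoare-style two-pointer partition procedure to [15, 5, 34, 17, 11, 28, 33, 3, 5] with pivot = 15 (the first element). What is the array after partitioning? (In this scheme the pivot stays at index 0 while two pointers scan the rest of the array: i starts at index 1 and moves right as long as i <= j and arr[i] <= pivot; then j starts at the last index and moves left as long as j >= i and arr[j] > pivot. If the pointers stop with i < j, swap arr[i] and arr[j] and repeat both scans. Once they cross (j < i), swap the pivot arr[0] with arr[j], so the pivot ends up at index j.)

Hoare-style two-pointer partition with pivot = 15:

Initial array: [15, 5, 34, 17, 11, 28, 33, 3, 5]

Pointers start at i = 1, j = 8.
i stops at index 2 (arr[2]=34 > 15), j stops at index 8 (arr[8]=5 <= 15): swap arr[2] and arr[8], array becomes [15, 5, 5, 17, 11, 28, 33, 3, 34]
i stops at index 3 (arr[3]=17 > 15), j stops at index 7 (arr[7]=3 <= 15): swap arr[3] and arr[7], array becomes [15, 5, 5, 3, 11, 28, 33, 17, 34]
i ends at 5, j ends at 4: the pointers have crossed (j < i), so scanning stops.

Swap pivot arr[0] with arr[4] to place pivot at position 4: [11, 5, 5, 3, 15, 28, 33, 17, 34]
Pivot position: 4

After partitioning with pivot 15, the array becomes [11, 5, 5, 3, 15, 28, 33, 17, 34]. The pivot is placed at index 4. All elements to the left of the pivot are <= 15, and all elements to the right are > 15.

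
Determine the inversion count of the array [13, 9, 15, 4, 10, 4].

Finding inversions in [13, 9, 15, 4, 10, 4]:

(0, 1): arr[0]=13 > arr[1]=9
(0, 3): arr[0]=13 > arr[3]=4
(0, 4): arr[0]=13 > arr[4]=10
(0, 5): arr[0]=13 > arr[5]=4
(1, 3): arr[1]=9 > arr[3]=4
(1, 5): arr[1]=9 > arr[5]=4
(2, 3): arr[2]=15 > arr[3]=4
(2, 4): arr[2]=15 > arr[4]=10
(2, 5): arr[2]=15 > arr[5]=4
(4, 5): arr[4]=10 > arr[5]=4

Total inversions: 10

The array has 10 inversion(s): (0,1), (0,3), (0,4), (0,5), (1,3), (1,5), (2,3), (2,4), (2,5), (4,5). Each pair (i,j) satisfies i < j and arr[i] > arr[j].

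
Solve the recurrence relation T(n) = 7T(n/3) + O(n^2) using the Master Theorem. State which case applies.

Master Theorem for T(n) = 7T(n/3) + O(n^2):

a = 7, b = 3, c = 2
log_b(a) = log_3(7) = 1.7712

Case 3: c = 2 > log_3(7) = 1.7712
T(n) = O(n^2) = O(n^2)

For T(n) = 7T(n/3) + O(n^2): log_3(7) = 1.7712. This is Case 3 of the Master Theorem (c > log_b(a), work dominated by root), giving O(n^2).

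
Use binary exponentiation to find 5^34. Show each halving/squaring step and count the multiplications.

Computing 5^34 by squaring (build up from 5^1; each line after the first costs one multiplication):

5^1 = 5
5^2 = (5^1)^2 = 5^2 = 25
5^4 = (5^2)^2 = 25^2 = 625
5^8 = (5^4)^2 = 625^2 = 390625
5^16 = (5^8)^2 = 390625^2 = 152587890625
5^17 = 5 * 5^16 = 5 * 152587890625 = 762939453125
5^34 = (5^17)^2 = 762939453125^2 = 582076609134674072265625

Result: 582076609134674072265625
Multiplications needed: 6 (6 lines after 5^1)

5^34 = 582076609134674072265625. Using exponentiation by squaring, this requires 6 multiplications. The key idea: if the exponent is even, square the half-power; if odd, multiply by the base once.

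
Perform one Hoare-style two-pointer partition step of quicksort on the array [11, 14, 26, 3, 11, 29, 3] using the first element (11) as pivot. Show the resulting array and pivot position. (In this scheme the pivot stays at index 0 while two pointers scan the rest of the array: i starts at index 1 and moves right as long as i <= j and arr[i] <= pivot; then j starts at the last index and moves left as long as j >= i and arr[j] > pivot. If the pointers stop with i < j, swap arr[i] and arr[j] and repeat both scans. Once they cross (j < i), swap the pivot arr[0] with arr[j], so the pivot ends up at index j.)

Hoare-style two-pointer partition with pivot = 11:

Initial array: [11, 14, 26, 3, 11, 29, 3]

Pointers start at i = 1, j = 6.
i stops at index 1 (arr[1]=14 > 11), j stops at index 6 (arr[6]=3 <= 11): swap arr[1] and arr[6], array becomes [11, 3, 26, 3, 11, 29, 14]
i stops at index 2 (arr[2]=26 > 11), j stops at index 4 (arr[4]=11 <= 11): swap arr[2] and arr[4], array becomes [11, 3, 11, 3, 26, 29, 14]
i ends at 4, j ends at 3: the pointers have crossed (j < i), so scanning stops.

Swap pivot arr[0] with arr[3] to place pivot at position 3: [3, 3, 11, 11, 26, 29, 14]
Pivot position: 3

After partitioning with pivot 11, the array becomes [3, 3, 11, 11, 26, 29, 14]. The pivot is placed at index 3. All elements to the left of the pivot are <= 11, and all elements to the right are > 11.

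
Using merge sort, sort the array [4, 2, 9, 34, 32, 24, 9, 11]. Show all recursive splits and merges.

Merge sort trace:

Split: [4, 2, 9, 34, 32, 24, 9, 11] -> [4, 2, 9, 34] and [32, 24, 9, 11]
  Split: [4, 2, 9, 34] -> [4, 2] and [9, 34]
    Split: [4, 2] -> [4] and [2]
    Merge: [4] + [2] -> [2, 4]
    Split: [9, 34] -> [9] and [34]
    Merge: [9] + [34] -> [9, 34]
  Merge: [2, 4] + [9, 34] -> [2, 4, 9, 34]
  Split: [32, 24, 9, 11] -> [32, 24] and [9, 11]
    Split: [32, 24] -> [32] and [24]
    Merge: [32] + [24] -> [24, 32]
    Split: [9, 11] -> [9] and [11]
    Merge: [9] + [11] -> [9, 11]
  Merge: [24, 32] + [9, 11] -> [9, 11, 24, 32]
Merge: [2, 4, 9, 34] + [9, 11, 24, 32] -> [2, 4, 9, 9, 11, 24, 32, 34]

Final sorted array: [2, 4, 9, 9, 11, 24, 32, 34]

The merge sort proceeds by recursively splitting the array and merging sorted halves.
After all merges, the sorted array is [2, 4, 9, 9, 11, 24, 32, 34].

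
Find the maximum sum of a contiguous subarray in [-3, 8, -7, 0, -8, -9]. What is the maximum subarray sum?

Using Kadane's algorithm on [-3, 8, -7, 0, -8, -9]:

Scanning through the array:
Position 1 (value 8): max_ending_here = 8, max_so_far = 8
Position 2 (value -7): max_ending_here = 1, max_so_far = 8
Position 3 (value 0): max_ending_here = 1, max_so_far = 8
Position 4 (value -8): max_ending_here = -7, max_so_far = 8
Position 5 (value -9): max_ending_here = -9, max_so_far = 8

Maximum subarray: [8]
Maximum sum: 8

The maximum subarray is [8] with sum 8. This subarray runs from index 1 to index 1.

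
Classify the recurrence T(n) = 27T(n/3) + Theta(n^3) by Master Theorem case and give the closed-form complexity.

Master Theorem for T(n) = 27T(n/3) + O(n^3):

a = 27, b = 3, c = 3
log_b(a) = log_3(27) = 3.0000

Case 2: c = 3 = log_3(27) = 3.0000
T(n) = O(n^3 log n) = O(n^3 log n)

For T(n) = 27T(n/3) + O(n^3): log_3(27) = 3.0000. This is Case 2 of the Master Theorem (c = log_b(a), equal work at all levels), giving O(n^3 log n).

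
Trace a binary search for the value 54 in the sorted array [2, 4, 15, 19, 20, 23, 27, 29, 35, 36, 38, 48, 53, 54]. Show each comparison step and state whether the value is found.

Binary search for 54 in [2, 4, 15, 19, 20, 23, 27, 29, 35, 36, 38, 48, 53, 54]:

lo=0, hi=13, mid=6, arr[mid]=27 -> 27 < 54, search right half
lo=7, hi=13, mid=10, arr[mid]=38 -> 38 < 54, search right half
lo=11, hi=13, mid=12, arr[mid]=53 -> 53 < 54, search right half
lo=13, hi=13, mid=13, arr[mid]=54 -> Found target at index 13!

Binary search finds 54 at index 13 after 4 comparisons. The search repeatedly halves the search space by comparing with the middle element.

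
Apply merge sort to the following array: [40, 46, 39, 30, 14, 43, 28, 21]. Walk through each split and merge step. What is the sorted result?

Merge sort trace:

Split: [40, 46, 39, 30, 14, 43, 28, 21] -> [40, 46, 39, 30] and [14, 43, 28, 21]
  Split: [40, 46, 39, 30] -> [40, 46] and [39, 30]
    Split: [40, 46] -> [40] and [46]
    Merge: [40] + [46] -> [40, 46]
    Split: [39, 30] -> [39] and [30]
    Merge: [39] + [30] -> [30, 39]
  Merge: [40, 46] + [30, 39] -> [30, 39, 40, 46]
  Split: [14, 43, 28, 21] -> [14, 43] and [28, 21]
    Split: [14, 43] -> [14] and [43]
    Merge: [14] + [43] -> [14, 43]
    Split: [28, 21] -> [28] and [21]
    Merge: [28] + [21] -> [21, 28]
  Merge: [14, 43] + [21, 28] -> [14, 21, 28, 43]
Merge: [30, 39, 40, 46] + [14, 21, 28, 43] -> [14, 21, 28, 30, 39, 40, 43, 46]

Final sorted array: [14, 21, 28, 30, 39, 40, 43, 46]

The merge sort proceeds by recursively splitting the array and merging sorted halves.
After all merges, the sorted array is [14, 21, 28, 30, 39, 40, 43, 46].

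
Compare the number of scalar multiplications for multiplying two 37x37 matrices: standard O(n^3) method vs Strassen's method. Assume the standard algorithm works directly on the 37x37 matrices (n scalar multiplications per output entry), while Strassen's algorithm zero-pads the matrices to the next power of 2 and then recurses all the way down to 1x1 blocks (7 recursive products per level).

Matrix multiplication for 37x37 matrices:

Strassen's algorithm requires power-of-2 dimensions. Pad 37x37 to 64x64 (next power of 2).

Standard algorithm: 37^3 = 50653 multiplications
Strassen's algorithm: 7^(log2(64)) = 7^6 = 117649 multiplications
Difference: 50653 - 117649 = -66996 (Strassen uses MORE here due to padding overhead — for small or just-over-power-of-2 n, padding can outweigh the per-level savings)

Standard: 50653 multiplications (37^3). Strassen: 117649 multiplications (7^6, after padding to 64x64). Strassen reduces 8 recursive multiplications to 7 at each level.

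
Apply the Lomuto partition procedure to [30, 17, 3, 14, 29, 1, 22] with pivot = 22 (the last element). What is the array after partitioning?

Lomuto partition with pivot = 22:

Initial array: [30, 17, 3, 14, 29, 1, 22]

arr[0]=30 > 22: no swap
arr[1]=17 <= 22: swap with position 0, array becomes [17, 30, 3, 14, 29, 1, 22]
arr[2]=3 <= 22: swap with position 1, array becomes [17, 3, 30, 14, 29, 1, 22]
arr[3]=14 <= 22: swap with position 2, array becomes [17, 3, 14, 30, 29, 1, 22]
arr[4]=29 > 22: no swap
arr[5]=1 <= 22: swap with position 3, array becomes [17, 3, 14, 1, 29, 30, 22]

Place pivot at position 4: [17, 3, 14, 1, 22, 30, 29]
Pivot position: 4

After partitioning with pivot 22, the array becomes [17, 3, 14, 1, 22, 30, 29]. The pivot is placed at index 4. All elements to the left of the pivot are <= 22, and all elements to the right are > 22.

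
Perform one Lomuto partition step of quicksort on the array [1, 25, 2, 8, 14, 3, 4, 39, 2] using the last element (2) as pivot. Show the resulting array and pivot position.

Lomuto partition with pivot = 2:

Initial array: [1, 25, 2, 8, 14, 3, 4, 39, 2]

arr[0]=1 <= 2: swap with position 0, array becomes [1, 25, 2, 8, 14, 3, 4, 39, 2]
arr[1]=25 > 2: no swap
arr[2]=2 <= 2: swap with position 1, array becomes [1, 2, 25, 8, 14, 3, 4, 39, 2]
arr[3]=8 > 2: no swap
arr[4]=14 > 2: no swap
arr[5]=3 > 2: no swap
arr[6]=4 > 2: no swap
arr[7]=39 > 2: no swap

Place pivot at position 2: [1, 2, 2, 8, 14, 3, 4, 39, 25]
Pivot position: 2

After partitioning with pivot 2, the array becomes [1, 2, 2, 8, 14, 3, 4, 39, 25]. The pivot is placed at index 2. All elements to the left of the pivot are <= 2, and all elements to the right are > 2.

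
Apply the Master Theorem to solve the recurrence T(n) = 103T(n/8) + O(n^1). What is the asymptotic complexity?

Master Theorem for T(n) = 103T(n/8) + O(n^1):

a = 103, b = 8, c = 1
log_b(a) = log_8(103) = 2.2288

Case 1: c = 1 < log_8(103) = 2.2288
T(n) = O(n^(log_8 103))

For T(n) = 103T(n/8) + O(n^1): log_8(103) = 2.2288. This is Case 1 of the Master Theorem (c < log_b(a), work dominated by leaves), giving O(n^(log_8 103)).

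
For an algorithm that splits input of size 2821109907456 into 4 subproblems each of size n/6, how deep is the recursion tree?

For divide and conquer with division factor 6:

Problem sizes at each level:
Level 0: 2821109907456
Level 1: 470184984576
Level 2: 78364164096
Level 3: 13060694016
Level 4: 2176782336
Level 5: 362797056
Level 6: 60466176
Level 7: 10077696
Level 8: 1679616
Level 9: 279936
Level 10: 46656
Level 11: 7776
Level 12: 1296
Level 13: 216
Level 14: 36
Level 15: 6
Level 16: 1

The root is level 0 and the size-1 base case is level 16 (the tree spans levels 0 through 16, i.e. 17 levels counting the root), so the depth is the number of divisions: log_6(2821109907456) = 16

The recursion tree depth is log_6(2821109907456) = 16. At each level, the problem size is divided by 6, so it takes 16 divisions to reduce to a base case of size 1. The algorithm makes 4 recursive calls at each level.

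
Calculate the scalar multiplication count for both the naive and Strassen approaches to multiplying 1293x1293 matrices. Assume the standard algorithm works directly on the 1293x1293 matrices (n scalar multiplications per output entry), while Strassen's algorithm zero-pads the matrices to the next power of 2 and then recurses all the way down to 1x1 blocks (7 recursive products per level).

Matrix multiplication for 1293x1293 matrices:

Strassen's algorithm requires power-of-2 dimensions. Pad 1293x1293 to 2048x2048 (next power of 2).

Standard algorithm: 1293^3 = 2161700757 multiplications
Strassen's algorithm: 7^(log2(2048)) = 7^11 = 1977326743 multiplications
Savings: 2161700757 - 1977326743 = 184374014 multiplications

Standard: 2161700757 multiplications (1293^3). Strassen: 1977326743 multiplications (7^11, after padding to 2048x2048). Strassen reduces 8 recursive multiplications to 7 at each level.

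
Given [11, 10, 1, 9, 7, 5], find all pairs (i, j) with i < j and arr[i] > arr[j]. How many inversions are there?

Finding inversions in [11, 10, 1, 9, 7, 5]:

(0, 1): arr[0]=11 > arr[1]=10
(0, 2): arr[0]=11 > arr[2]=1
(0, 3): arr[0]=11 > arr[3]=9
(0, 4): arr[0]=11 > arr[4]=7
(0, 5): arr[0]=11 > arr[5]=5
(1, 2): arr[1]=10 > arr[2]=1
(1, 3): arr[1]=10 > arr[3]=9
(1, 4): arr[1]=10 > arr[4]=7
(1, 5): arr[1]=10 > arr[5]=5
(3, 4): arr[3]=9 > arr[4]=7
(3, 5): arr[3]=9 > arr[5]=5
(4, 5): arr[4]=7 > arr[5]=5

Total inversions: 12

The array has 12 inversion(s): (0,1), (0,2), (0,3), (0,4), (0,5), (1,2), (1,3), (1,4), (1,5), (3,4), (3,5), (4,5). Each pair (i,j) satisfies i < j and arr[i] > arr[j].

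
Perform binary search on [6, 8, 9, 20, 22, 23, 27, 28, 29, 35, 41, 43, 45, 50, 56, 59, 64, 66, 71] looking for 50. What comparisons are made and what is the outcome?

Binary search for 50 in [6, 8, 9, 20, 22, 23, 27, 28, 29, 35, 41, 43, 45, 50, 56, 59, 64, 66, 71]:

lo=0, hi=18, mid=9, arr[mid]=35 -> 35 < 50, search right half
lo=10, hi=18, mid=14, arr[mid]=56 -> 56 > 50, search left half
lo=10, hi=13, mid=11, arr[mid]=43 -> 43 < 50, search right half
lo=12, hi=13, mid=12, arr[mid]=45 -> 45 < 50, search right half
lo=13, hi=13, mid=13, arr[mid]=50 -> Found target at index 13!

Binary search finds 50 at index 13 after 5 comparisons. The search repeatedly halves the search space by comparing with the middle element.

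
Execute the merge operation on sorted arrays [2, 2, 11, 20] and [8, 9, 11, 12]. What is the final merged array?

Merging process:

Compare 2 vs 8: take 2 from left. Merged: [2]
Compare 2 vs 8: take 2 from left. Merged: [2, 2]
Compare 11 vs 8: take 8 from right. Merged: [2, 2, 8]
Compare 11 vs 9: take 9 from right. Merged: [2, 2, 8, 9]
Compare 11 vs 11: take 11 from left. Merged: [2, 2, 8, 9, 11]
Compare 20 vs 11: take 11 from right. Merged: [2, 2, 8, 9, 11, 11]
Compare 20 vs 12: take 12 from right. Merged: [2, 2, 8, 9, 11, 11, 12]
Append remaining from left: [20]. Merged: [2, 2, 8, 9, 11, 11, 12, 20]

Final merged array: [2, 2, 8, 9, 11, 11, 12, 20]
Total comparisons: 7

The merged array is [2, 2, 8, 9, 11, 11, 12, 20], requiring 7 comparisons. The merge step runs in O(n) time where n is the total number of elements.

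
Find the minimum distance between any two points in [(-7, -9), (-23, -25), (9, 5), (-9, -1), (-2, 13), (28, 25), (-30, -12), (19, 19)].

Computing all pairwise distances among 8 points:

d((-7, -9), (-23, -25)) = 22.6274
d((-7, -9), (9, 5)) = 21.2603
d((-7, -9), (-9, -1)) = 8.2462 <-- minimum
d((-7, -9), (-2, 13)) = 22.561
d((-7, -9), (28, 25)) = 48.7955
d((-7, -9), (-30, -12)) = 23.1948
d((-7, -9), (19, 19)) = 38.2099
d((-23, -25), (9, 5)) = 43.8634
d((-23, -25), (-9, -1)) = 27.7849
d((-23, -25), (-2, 13)) = 43.4166
d((-23, -25), (28, 25)) = 71.4213
d((-23, -25), (-30, -12)) = 14.7648
d((-23, -25), (19, 19)) = 60.8276
d((9, 5), (-9, -1)) = 18.9737
d((9, 5), (-2, 13)) = 13.6015
d((9, 5), (28, 25)) = 27.5862
d((9, 5), (-30, -12)) = 42.5441
d((9, 5), (19, 19)) = 17.2047
d((-9, -1), (-2, 13)) = 15.6525
d((-9, -1), (28, 25)) = 45.2217
d((-9, -1), (-30, -12)) = 23.7065
d((-9, -1), (19, 19)) = 34.4093
d((-2, 13), (28, 25)) = 32.311
d((-2, 13), (-30, -12)) = 37.5366
d((-2, 13), (19, 19)) = 21.8403
d((28, 25), (-30, -12)) = 68.7968
d((28, 25), (19, 19)) = 10.8167
d((-30, -12), (19, 19)) = 57.9828

Closest pair: (-7, -9) and (-9, -1) with distance 8.2462

The closest pair is (-7, -9) and (-9, -1) with Euclidean distance 8.2462. For 8 points, brute-force pairwise comparison is shown above. For large n, the divide-and-conquer algorithm (sort by x, recurse on halves, check the dividing strip) achieves O(n log n).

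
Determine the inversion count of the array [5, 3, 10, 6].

Finding inversions in [5, 3, 10, 6]:

(0, 1): arr[0]=5 > arr[1]=3
(2, 3): arr[2]=10 > arr[3]=6

Total inversions: 2

The array has 2 inversion(s): (0,1), (2,3). Each pair (i,j) satisfies i < j and arr[i] > arr[j].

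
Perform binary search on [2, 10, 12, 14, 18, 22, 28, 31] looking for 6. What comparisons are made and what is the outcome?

Binary search for 6 in [2, 10, 12, 14, 18, 22, 28, 31]:

lo=0, hi=7, mid=3, arr[mid]=14 -> 14 > 6, search left half
lo=0, hi=2, mid=1, arr[mid]=10 -> 10 > 6, search left half
lo=0, hi=0, mid=0, arr[mid]=2 -> 2 < 6, search right half
lo=1 > hi=0, target 6 not found

Binary search determines that 6 is not in the array after 3 comparisons. The search space was exhausted without finding the target.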